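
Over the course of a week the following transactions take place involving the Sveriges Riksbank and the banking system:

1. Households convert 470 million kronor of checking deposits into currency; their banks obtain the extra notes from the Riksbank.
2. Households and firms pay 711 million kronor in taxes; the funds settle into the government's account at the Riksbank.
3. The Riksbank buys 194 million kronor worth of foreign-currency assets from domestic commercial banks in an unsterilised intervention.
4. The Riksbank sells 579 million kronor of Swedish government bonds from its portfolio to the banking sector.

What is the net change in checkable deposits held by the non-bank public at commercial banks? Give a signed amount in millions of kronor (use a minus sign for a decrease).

-1181 million

Riksbank balance sheet:
  Assets:      Securities −579M, Foreign assets +194M
  Liabilities: Bank reserves −1566M, Currency in circulation +470M, Government deposits +711M
Commercial banking system:
  Assets:      Reserves at CB −1566M, Securities +579M, Foreign assets −194M
  Liabilities: Checkable deposits −1181M
So the change in checkable deposits held by the non-bank public at commercial banks is -1181 million.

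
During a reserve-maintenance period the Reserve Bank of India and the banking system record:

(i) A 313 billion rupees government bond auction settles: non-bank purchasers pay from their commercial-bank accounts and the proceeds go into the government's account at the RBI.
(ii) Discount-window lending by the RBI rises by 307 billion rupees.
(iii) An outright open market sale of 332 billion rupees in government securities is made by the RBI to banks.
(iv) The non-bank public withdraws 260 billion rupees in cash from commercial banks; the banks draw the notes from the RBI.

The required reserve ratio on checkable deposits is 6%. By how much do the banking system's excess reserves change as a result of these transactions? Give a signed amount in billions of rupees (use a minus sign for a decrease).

Government account inflow 313 billion rupees: reserves −313B, deposits −313B.
Discount-window loan 307 billion rupees: reserves +307B, deposits 0.
OMO sale (to banks) 332 billion rupees: reserves −332B, deposits 0.
Currency withdrawal 260 billion rupees: reserves −260B, deposits −260B.
Totals: Δreserves = −598B, Δdeposits = −573B.
Δrequired reserves = 6% × −573B = −34.38B.
Δexcess reserves = Δreserves − Δrequired = −598B − (−34.38B) = -563.62 billion.

-563.62 billion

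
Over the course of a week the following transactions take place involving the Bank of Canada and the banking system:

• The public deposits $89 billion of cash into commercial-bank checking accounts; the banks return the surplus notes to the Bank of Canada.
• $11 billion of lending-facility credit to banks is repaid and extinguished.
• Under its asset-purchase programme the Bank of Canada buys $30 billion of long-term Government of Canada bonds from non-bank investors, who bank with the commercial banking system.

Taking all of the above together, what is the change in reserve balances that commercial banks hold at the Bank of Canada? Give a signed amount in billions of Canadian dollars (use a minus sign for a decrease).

+$108 billion

Bank of Canada balance sheet:
  Assets:      Securities +$30B, Loans to banks −$11B
  Liabilities: Bank reserves +$108B, Currency in circulation −$89B
So the change in reserve balances that commercial banks hold at the Bank of Canada is +$108 billion.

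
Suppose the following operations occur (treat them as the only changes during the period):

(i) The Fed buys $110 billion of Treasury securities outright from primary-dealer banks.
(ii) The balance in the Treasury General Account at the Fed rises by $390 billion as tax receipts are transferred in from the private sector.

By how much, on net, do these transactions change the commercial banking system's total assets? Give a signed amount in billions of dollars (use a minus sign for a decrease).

OMO purchase (from banks) $110 billion: just an asset swap on bank balance sheets → 0.
Government account inflow $390 billion: bank balance sheets shrink → −$390B.
Net: 0 − 390 = -$390 billion.

-$390 billion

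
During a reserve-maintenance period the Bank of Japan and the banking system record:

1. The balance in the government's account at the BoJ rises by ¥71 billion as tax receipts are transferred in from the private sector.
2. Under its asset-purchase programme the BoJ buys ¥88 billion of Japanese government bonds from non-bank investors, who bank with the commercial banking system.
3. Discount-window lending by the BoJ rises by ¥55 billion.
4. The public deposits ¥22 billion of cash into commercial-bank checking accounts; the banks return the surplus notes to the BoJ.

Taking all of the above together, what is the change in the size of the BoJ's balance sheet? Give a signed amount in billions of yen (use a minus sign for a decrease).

+¥143 billion

BoJ balance sheet:
  Assets:      Securities +¥88B, Loans to banks +¥55B
  Liabilities: Bank reserves +¥94B, Currency in circulation −¥22B, Government deposits +¥71B
Change in total BoJ assets = +¥143 billion.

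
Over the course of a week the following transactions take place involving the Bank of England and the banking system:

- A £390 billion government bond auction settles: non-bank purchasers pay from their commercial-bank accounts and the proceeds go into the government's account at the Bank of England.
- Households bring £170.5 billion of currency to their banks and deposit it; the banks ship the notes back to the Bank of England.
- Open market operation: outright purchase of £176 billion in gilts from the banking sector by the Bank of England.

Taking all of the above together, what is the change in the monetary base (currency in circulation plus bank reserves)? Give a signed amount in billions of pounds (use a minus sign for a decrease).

Government account inflow £390 billion: reserves shift to a non-base liability → −£390B.
Currency deposit £170.5 billion: just a shift between currency and reserves — both are base money → 0.
OMO purchase (from banks) £176 billion: Bank of England balance sheet expands → +£176B.
Net: −390 + 0 + 176 = -£214 billion.

-£214 billion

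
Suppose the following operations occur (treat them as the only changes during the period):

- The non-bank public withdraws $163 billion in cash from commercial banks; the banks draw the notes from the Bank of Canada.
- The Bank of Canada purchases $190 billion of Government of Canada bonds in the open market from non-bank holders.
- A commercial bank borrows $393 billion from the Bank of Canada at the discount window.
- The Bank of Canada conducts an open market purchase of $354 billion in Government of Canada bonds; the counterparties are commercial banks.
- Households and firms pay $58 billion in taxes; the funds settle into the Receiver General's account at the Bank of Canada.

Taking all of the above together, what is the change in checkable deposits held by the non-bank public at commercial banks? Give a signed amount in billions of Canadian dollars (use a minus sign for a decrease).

-$31 billion

Bank of Canada balance sheet:
  Assets:      Securities +$544B, Loans to banks +$393B
  Liabilities: Bank reserves +$716B, Currency in circulation +$163B, Government deposits +$58B
Commercial banking system:
  Assets:      Reserves at CB +$716B, Securities −$354B
  Liabilities: Checkable deposits −$31B, Borrowings from CB +$393B
So the change in checkable deposits held by the non-bank public at commercial banks is -$31 billion.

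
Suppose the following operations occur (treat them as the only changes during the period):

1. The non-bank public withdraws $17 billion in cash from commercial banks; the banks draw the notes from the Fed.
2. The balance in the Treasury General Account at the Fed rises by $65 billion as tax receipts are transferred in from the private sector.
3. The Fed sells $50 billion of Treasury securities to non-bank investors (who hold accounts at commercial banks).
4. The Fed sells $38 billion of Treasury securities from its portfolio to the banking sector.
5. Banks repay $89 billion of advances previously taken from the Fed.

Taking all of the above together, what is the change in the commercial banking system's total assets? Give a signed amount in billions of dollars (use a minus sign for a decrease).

Fed balance sheet:
  Assets:      Securities −$88B, Loans to banks −$89B
  Liabilities: Bank reserves −$259B, Currency in circulation +$17B, Government deposits +$65B
Commercial banking system:
  Assets:      Reserves at CB −$259B, Securities +$38B
  Liabilities: Checkable deposits −$132B, Borrowings from CB −$89B
Change in total bank assets = -$221 billion.

-$221 billion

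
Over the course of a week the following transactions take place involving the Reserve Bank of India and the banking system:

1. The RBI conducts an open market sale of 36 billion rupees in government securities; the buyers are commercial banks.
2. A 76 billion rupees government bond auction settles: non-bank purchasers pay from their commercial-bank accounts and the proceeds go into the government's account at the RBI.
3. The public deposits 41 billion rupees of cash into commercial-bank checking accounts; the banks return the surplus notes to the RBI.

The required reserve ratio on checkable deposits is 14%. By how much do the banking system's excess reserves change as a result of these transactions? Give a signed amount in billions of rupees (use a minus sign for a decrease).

-66.1 billion

OMO sale (to banks) 36 billion rupees: reserves −36B, deposits 0.
Government account inflow 76 billion rupees: reserves −76B, deposits −76B.
Currency deposit 41 billion rupees: reserves +41B, deposits +41B.
Totals: Δreserves = −71B, Δdeposits = −35B.
Δrequired reserves = 14% × −35B = −4.9B.
Δexcess reserves = Δreserves − Δrequired = −71B − (−4.9B) = -66.1 billion.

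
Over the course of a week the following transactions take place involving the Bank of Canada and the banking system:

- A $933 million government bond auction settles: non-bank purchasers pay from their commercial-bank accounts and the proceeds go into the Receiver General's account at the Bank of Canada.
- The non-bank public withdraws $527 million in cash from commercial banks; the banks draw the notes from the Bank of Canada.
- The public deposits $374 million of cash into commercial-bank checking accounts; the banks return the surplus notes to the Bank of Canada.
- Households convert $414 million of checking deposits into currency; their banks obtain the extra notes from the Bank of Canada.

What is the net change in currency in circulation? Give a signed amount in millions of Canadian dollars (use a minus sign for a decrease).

+$567 million

Government account inflow $933 million: no currency enters or leaves circulation → 0.
Currency withdrawal $527 million: notes leave the central bank → +$527M.
Currency deposit $374 million: notes return to the central bank → −$374M.
Currency withdrawal $414 million: notes leave the central bank → +$414M.
Net: 0 + 527 − 374 + 414 = +$567 million.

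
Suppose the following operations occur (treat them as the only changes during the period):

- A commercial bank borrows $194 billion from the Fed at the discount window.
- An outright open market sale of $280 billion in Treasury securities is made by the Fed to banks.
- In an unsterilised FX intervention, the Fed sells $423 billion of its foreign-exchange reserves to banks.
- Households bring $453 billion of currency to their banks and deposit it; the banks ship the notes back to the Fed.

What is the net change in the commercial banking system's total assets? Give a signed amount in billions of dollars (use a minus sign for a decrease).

Fed balance sheet:
  Assets:      Securities −$280B, Loans to banks +$194B, Foreign assets −$423B
  Liabilities: Bank reserves −$56B, Currency in circulation −$453B
Commercial banking system:
  Assets:      Reserves at CB −$56B, Securities +$280B, Foreign assets +$423B
  Liabilities: Checkable deposits +$453B, Borrowings from CB +$194B
Change in total bank assets = +$647 billion.

+$647 billion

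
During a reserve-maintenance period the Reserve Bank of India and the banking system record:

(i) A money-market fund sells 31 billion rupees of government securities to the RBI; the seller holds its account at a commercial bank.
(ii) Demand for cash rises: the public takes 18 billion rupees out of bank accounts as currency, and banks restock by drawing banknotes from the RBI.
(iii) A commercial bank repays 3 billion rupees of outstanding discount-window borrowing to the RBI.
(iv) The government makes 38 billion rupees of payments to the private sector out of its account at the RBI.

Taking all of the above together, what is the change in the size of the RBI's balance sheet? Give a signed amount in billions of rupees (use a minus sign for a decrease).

+28 billion

Asset purchase (from non-banks) 31 billion rupees: an RBI asset is acquired → +31B.
Currency withdrawal 18 billion rupees: only the composition of liabilities changes → 0.
Discount-window repayment 3 billion rupees: an RBI asset is shed → −3B.
Government spending 38 billion rupees: only the composition of liabilities changes → 0.
Net: 31 + 0 − 3 + 0 = +28 billion.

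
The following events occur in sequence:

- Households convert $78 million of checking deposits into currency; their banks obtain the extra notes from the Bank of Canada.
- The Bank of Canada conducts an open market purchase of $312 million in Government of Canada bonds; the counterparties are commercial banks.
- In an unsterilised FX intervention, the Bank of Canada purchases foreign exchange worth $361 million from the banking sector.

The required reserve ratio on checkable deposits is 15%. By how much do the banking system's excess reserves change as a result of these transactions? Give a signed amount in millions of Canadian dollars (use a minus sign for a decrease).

+$606.7 million

Currency withdrawal $78 million: reserves −$78M, deposits −$78M.
OMO purchase (from banks) $312 million: reserves +$312M, deposits 0.
FX purchase $361 million: reserves +$361M, deposits 0.
Totals: Δreserves = +$595M, Δdeposits = −$78M.
Δrequired reserves = 15% × −$78M = −$11.7M.
Δexcess reserves = Δreserves − Δrequired = +$595M − (−$11.7M) = +$606.7 million.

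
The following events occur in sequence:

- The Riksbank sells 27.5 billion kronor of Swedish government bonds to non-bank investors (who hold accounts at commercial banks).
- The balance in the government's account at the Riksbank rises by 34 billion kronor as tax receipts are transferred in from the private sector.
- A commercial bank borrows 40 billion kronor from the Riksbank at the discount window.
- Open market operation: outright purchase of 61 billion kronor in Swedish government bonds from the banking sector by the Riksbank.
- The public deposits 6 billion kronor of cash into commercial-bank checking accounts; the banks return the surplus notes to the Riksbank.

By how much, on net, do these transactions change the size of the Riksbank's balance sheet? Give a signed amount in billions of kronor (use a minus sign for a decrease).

Riksbank balance sheet:
  Assets:      Securities +33.5B, Loans to banks +40B
  Liabilities: Bank reserves +45.5B, Currency in circulation −6B, Government deposits +34B
Commercial banking system:
  Assets:      Reserves at CB +45.5B, Securities −61B
  Liabilities: Checkable deposits −55.5B, Borrowings from CB +40B
Change in total Riksbank assets = +73.5 billion.

+73.5 billion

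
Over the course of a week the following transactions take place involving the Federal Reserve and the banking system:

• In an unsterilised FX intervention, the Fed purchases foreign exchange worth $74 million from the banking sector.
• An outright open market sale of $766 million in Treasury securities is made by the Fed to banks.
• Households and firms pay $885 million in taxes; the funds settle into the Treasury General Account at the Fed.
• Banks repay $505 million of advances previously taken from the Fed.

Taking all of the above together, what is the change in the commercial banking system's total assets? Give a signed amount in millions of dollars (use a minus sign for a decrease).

-$1390 million

Fed balance sheet:
  Assets:      Securities −$766M, Loans to banks −$505M, Foreign assets +$74M
  Liabilities: Bank reserves −$2082M, Government deposits +$885M
Commercial banking system:
  Assets:      Reserves at CB −$2082M, Securities +$766M, Foreign assets −$74M
  Liabilities: Checkable deposits −$885M, Borrowings from CB −$505M
Change in total bank assets = -$1390 million.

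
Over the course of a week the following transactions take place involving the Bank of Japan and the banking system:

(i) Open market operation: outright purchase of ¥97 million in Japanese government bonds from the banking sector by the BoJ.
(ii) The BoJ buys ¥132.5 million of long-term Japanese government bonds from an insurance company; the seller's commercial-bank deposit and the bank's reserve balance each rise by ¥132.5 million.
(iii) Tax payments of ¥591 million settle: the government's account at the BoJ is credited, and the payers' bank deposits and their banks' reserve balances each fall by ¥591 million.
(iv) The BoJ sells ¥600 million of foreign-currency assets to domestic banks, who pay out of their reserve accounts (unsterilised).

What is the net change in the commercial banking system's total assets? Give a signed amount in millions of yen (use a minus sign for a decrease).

-¥458.5 million

BoJ balance sheet:
  Assets:      Securities +¥229.5M, Foreign assets −¥600M
  Liabilities: Bank reserves −¥961.5M, Government deposits +¥591M
Commercial banking system:
  Assets:      Reserves at CB −¥961.5M, Securities −¥97M, Foreign assets +¥600M
  Liabilities: Checkable deposits −¥458.5M
Change in total bank assets = -¥458.5 million.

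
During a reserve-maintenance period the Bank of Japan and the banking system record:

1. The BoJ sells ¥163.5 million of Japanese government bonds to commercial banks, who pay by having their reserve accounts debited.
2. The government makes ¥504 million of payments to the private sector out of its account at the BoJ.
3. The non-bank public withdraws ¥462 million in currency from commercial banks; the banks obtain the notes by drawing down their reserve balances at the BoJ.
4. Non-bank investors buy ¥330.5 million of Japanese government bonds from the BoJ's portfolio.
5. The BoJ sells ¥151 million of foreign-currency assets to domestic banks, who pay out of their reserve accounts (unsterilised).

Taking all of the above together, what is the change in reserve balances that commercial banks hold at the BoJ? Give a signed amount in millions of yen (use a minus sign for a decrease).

-¥603 million

OMO sale (to banks) ¥163.5 million: the buying banks pay out of their reserve balances → −¥163.5M.
Government spending ¥504 million: government payments flow into bank reserve accounts → +¥504M.
Currency withdrawal ¥462 million: banks swap reserves for currency → −¥462M.
Asset sale (to non-banks) ¥330.5 million: the non-bank buyers' banks settle from reserves → −¥330.5M.
FX sale ¥151 million: the buying banks pay out of their reserve balances → −¥151M.
Net: −163.5 + 504 − 462 − 330.5 − 151 = -¥603 million.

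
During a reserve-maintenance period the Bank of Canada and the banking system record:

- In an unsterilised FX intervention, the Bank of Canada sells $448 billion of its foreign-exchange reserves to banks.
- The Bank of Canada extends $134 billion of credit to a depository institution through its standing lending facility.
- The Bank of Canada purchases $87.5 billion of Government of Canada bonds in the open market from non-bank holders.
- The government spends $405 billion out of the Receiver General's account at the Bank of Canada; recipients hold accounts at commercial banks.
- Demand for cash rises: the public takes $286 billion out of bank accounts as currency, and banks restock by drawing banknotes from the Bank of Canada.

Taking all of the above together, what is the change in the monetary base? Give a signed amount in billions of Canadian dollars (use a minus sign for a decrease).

+$178.5 billion

FX sale $448 billion: Bank of Canada balance sheet contracts → −$448B.
Discount-window loan $134 billion: Bank of Canada balance sheet expands → +$134B.
Asset purchase (from non-banks) $87.5 billion: Bank of Canada balance sheet expands → +$87.5B.
Government spending $405 billion: a non-base liability converts back to reserves → +$405B.
Currency withdrawal $286 billion: just a shift between currency and reserves — both are base money → 0.
Net: −448 + 134 + 87.5 + 405 + 0 = +$178.5 billion.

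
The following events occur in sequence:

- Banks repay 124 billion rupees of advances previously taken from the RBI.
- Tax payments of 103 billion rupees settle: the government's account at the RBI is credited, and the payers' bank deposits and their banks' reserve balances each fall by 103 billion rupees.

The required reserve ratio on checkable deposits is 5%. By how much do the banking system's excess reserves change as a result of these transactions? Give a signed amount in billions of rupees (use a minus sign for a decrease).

Discount-window repayment 124 billion rupees: reserves −124B, deposits 0.
Government account inflow 103 billion rupees: reserves −103B, deposits −103B.
Totals: Δreserves = −227B, Δdeposits = −103B.
Δrequired reserves = 5% × −103B = −5.15B.
Δexcess reserves = Δreserves − Δrequired = −227B − (−5.15B) = -221.85 billion.

-221.85 billion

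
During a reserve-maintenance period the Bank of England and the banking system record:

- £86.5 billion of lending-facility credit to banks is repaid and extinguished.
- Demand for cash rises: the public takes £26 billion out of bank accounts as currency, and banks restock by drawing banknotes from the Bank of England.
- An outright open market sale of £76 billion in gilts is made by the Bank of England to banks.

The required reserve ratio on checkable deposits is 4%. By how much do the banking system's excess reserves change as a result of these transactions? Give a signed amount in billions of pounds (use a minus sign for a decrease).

-£187.46 billion

Discount-window repayment £86.5 billion: reserves −£86.5B, deposits 0.
Currency withdrawal £26 billion: reserves −£26B, deposits −£26B.
OMO sale (to banks) £76 billion: reserves −£76B, deposits 0.
Totals: Δreserves = −£188.5B, Δdeposits = −£26B.
Δrequired reserves = 4% × −£26B = −£1.04B.
Δexcess reserves = Δreserves − Δrequired = −£188.5B − (−£1.04B) = -£187.46 billion.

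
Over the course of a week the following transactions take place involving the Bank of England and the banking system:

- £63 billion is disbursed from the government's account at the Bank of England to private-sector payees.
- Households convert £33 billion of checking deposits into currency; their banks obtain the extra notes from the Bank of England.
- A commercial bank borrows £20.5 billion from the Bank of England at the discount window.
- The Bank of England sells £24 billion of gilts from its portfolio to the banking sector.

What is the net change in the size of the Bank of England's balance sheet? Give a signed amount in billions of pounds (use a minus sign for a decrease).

Government spending £63 billion: only the composition of liabilities changes → 0.
Currency withdrawal £33 billion: only the composition of liabilities changes → 0.
Discount-window loan £20.5 billion: a Bank of England asset is acquired → +£20.5B.
OMO sale (to banks) £24 billion: a Bank of England asset is shed → −£24B.
Net: 0 + 0 + 20.5 − 24 = -£3.5 billion.

-£3.5 billion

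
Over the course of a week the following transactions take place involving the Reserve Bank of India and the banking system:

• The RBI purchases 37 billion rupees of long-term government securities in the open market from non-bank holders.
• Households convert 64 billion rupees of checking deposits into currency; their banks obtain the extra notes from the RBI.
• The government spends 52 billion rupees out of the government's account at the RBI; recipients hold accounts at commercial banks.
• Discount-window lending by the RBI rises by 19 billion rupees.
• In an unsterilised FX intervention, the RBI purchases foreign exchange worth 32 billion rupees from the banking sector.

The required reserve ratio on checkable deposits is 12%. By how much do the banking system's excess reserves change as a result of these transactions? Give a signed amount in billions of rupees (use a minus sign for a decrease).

+73 billion

Asset purchase (from non-banks) 37 billion rupees: reserves +37B, deposits +37B.
Currency withdrawal 64 billion rupees: reserves −64B, deposits −64B.
Government spending 52 billion rupees: reserves +52B, deposits +52B.
Discount-window loan 19 billion rupees: reserves +19B, deposits 0.
FX purchase 32 billion rupees: reserves +32B, deposits 0.
Totals: Δreserves = +76B, Δdeposits = +25B.
Δrequired reserves = 12% × +25B = +3B.
Δexcess reserves = Δreserves − Δrequired = +76B − (+3B) = +73 billion.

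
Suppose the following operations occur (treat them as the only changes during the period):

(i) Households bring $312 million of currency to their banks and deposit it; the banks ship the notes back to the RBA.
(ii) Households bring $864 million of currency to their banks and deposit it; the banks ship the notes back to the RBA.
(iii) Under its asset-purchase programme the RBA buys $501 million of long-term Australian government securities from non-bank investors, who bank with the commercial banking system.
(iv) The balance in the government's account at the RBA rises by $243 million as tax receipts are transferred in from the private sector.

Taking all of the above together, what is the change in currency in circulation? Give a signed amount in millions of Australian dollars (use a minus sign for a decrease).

-$1176 million

RBA balance sheet:
  Assets:      Securities +$501M
  Liabilities: Bank reserves +$1434M, Currency in circulation −$1176M, Government deposits +$243M
So the change in currency in circulation is -$1176 million.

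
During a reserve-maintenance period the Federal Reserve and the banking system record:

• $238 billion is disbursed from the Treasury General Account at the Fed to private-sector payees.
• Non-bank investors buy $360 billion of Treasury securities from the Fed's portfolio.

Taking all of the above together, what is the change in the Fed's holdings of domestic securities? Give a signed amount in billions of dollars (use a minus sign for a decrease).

Government spending $238 billion: the Fed's securities portfolio is untouched → 0.
Asset sale (to non-banks) $360 billion: securities removed from the Fed's portfolio → −$360B.
Net: 0 − 360 = -$360 billion.

-$360 billion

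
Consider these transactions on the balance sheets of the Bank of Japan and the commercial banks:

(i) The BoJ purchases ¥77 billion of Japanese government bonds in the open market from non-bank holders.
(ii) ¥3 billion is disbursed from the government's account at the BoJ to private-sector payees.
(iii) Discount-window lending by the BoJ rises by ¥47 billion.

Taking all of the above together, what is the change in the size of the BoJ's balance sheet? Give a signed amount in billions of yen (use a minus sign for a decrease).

+¥124 billion

Asset purchase (from non-banks) ¥77 billion: a BoJ asset is acquired → +¥77B.
Government spending ¥3 billion: only the composition of liabilities changes → 0.
Discount-window loan ¥47 billion: a BoJ asset is acquired → +¥47B.
Net: 77 + 0 + 47 = +¥124 billion.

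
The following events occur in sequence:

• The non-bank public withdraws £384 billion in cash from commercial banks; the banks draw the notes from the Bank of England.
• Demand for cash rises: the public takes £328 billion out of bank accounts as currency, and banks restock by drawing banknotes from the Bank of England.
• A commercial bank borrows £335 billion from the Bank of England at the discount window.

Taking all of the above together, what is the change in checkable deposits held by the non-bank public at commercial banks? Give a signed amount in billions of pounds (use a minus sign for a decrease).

-£712 billion

Currency withdrawal £384 billion: non-bank counterparties' bank balances fall → −£384B.
Currency withdrawal £328 billion: non-bank counterparties' bank balances fall → −£328B.
Discount-window loan £335 billion: the counterparty is a bank, so public deposits are unchanged → 0.
Net: −384 − 328 + 0 = -£712 billion.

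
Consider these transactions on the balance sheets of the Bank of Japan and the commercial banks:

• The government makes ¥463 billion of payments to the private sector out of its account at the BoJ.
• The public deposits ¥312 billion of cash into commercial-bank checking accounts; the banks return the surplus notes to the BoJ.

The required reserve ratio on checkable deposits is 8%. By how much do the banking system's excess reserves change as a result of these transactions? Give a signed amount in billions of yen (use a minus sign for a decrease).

+¥713 billion

Government spending ¥463 billion: reserves +¥463B, deposits +¥463B.
Currency deposit ¥312 billion: reserves +¥312B, deposits +¥312B.
Totals: Δreserves = +¥775B, Δdeposits = +¥775B.
Δrequired reserves = 8% × +¥775B = +¥62B.
Δexcess reserves = Δreserves − Δrequired = +¥775B − (+¥62B) = +¥713 billion.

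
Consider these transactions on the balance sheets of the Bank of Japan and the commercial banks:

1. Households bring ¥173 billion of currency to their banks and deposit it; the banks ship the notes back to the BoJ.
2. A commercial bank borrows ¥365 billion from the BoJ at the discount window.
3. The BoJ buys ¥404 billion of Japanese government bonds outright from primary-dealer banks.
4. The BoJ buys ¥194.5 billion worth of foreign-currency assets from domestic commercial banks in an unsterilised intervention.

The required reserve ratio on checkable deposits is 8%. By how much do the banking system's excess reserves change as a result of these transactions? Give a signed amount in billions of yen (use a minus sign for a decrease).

+¥1122.66 billion

Currency deposit ¥173 billion: reserves +¥173B, deposits +¥173B.
Discount-window loan ¥365 billion: reserves +¥365B, deposits 0.
OMO purchase (from banks) ¥404 billion: reserves +¥404B, deposits 0.
FX purchase ¥194.5 billion: reserves +¥194.5B, deposits 0.
Totals: Δreserves = +¥1136.5B, Δdeposits = +¥173B.
Δrequired reserves = 8% × +¥173B = +¥13.84B.
Δexcess reserves = Δreserves − Δrequired = +¥1136.5B − (+¥13.84B) = +¥1122.66 billion.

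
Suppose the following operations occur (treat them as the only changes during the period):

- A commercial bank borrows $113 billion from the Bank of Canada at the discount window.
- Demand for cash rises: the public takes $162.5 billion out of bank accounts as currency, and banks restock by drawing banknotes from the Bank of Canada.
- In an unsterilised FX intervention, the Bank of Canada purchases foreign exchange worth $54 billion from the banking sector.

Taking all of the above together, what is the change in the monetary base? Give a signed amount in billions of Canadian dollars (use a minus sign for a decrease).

+$167 billion

Discount-window loan $113 billion: Bank of Canada balance sheet expands → +$113B.
Currency withdrawal $162.5 billion: just a shift between currency and reserves — both are base money → 0.
FX purchase $54 billion: Bank of Canada balance sheet expands → +$54B.
Net: 113 + 0 + 54 = +$167 billion.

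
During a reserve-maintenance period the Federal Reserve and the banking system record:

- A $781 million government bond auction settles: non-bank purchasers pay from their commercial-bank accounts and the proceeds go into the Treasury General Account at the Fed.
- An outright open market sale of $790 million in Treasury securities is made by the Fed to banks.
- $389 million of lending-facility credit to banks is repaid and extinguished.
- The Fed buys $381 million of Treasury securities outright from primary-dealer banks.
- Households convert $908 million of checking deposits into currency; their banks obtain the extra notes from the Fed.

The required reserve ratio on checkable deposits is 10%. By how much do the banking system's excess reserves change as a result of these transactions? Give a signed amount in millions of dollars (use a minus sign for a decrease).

-$2318.1 million

Government account inflow $781 million: reserves −$781M, deposits −$781M.
OMO sale (to banks) $790 million: reserves −$790M, deposits 0.
Discount-window repayment $389 million: reserves −$389M, deposits 0.
OMO purchase (from banks) $381 million: reserves +$381M, deposits 0.
Currency withdrawal $908 million: reserves −$908M, deposits −$908M.
Totals: Δreserves = −$2487M, Δdeposits = −$1689M.
Δrequired reserves = 10% × −$1689M = −$168.9M.
Δexcess reserves = Δreserves − Δrequired = −$2487M − (−$168.9M) = -$2318.1 million.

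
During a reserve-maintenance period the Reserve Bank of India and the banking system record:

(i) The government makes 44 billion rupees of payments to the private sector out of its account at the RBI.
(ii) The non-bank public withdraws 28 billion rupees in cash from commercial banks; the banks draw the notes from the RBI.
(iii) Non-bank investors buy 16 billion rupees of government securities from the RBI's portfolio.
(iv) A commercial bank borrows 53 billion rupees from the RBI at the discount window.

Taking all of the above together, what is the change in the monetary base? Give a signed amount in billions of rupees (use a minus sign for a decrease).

Government spending 44 billion rupees: a non-base liability converts back to reserves → +44B.
Currency withdrawal 28 billion rupees: just a shift between currency and reserves — both are base money → 0.
Asset sale (to non-banks) 16 billion rupees: RBI balance sheet contracts → −16B.
Discount-window loan 53 billion rupees: RBI balance sheet expands → +53B.
Net: 44 + 0 − 16 + 53 = +81 billion.

+81 billion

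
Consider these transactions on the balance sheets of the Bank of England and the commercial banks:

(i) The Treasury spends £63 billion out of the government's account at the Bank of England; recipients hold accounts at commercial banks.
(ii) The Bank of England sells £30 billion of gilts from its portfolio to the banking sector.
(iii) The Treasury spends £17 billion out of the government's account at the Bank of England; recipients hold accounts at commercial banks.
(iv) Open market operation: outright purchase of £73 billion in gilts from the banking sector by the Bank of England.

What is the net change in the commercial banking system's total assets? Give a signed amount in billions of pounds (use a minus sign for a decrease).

+£80 billion

Government spending £63 billion: bank balance sheets expand → +£63B.
OMO sale (to banks) £30 billion: just an asset swap on bank balance sheets → 0.
Government spending £17 billion: bank balance sheets expand → +£17B.
OMO purchase (from banks) £73 billion: just an asset swap on bank balance sheets → 0.
Net: 63 + 0 + 17 + 0 = +£80 billion.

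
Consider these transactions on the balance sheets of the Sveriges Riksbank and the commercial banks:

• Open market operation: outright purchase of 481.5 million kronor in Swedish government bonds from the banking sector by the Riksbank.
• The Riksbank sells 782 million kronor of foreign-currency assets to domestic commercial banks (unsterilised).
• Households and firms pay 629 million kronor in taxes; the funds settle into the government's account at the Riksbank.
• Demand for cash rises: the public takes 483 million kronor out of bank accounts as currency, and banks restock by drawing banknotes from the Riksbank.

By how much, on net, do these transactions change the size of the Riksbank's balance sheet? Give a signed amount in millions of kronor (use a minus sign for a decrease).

-300.5 million

Riksbank balance sheet:
  Assets:      Securities +481.5M, Foreign assets −782M
  Liabilities: Bank reserves −1412.5M, Currency in circulation +483M, Government deposits +629M
Commercial banking system:
  Assets:      Reserves at CB −1412.5M, Securities −481.5M, Foreign assets +782M
  Liabilities: Checkable deposits −1112M
Change in total Riksbank assets = -300.5 million.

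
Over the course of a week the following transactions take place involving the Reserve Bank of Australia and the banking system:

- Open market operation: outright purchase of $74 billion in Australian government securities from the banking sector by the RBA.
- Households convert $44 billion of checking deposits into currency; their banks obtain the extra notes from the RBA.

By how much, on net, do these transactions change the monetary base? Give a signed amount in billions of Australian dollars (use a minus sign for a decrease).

OMO purchase (from banks) $74 billion: RBA balance sheet expands → +$74B.
Currency withdrawal $44 billion: just a shift between currency and reserves — both are base money → 0.
Net: 74 + 0 = +$74 billion.

+$74 billion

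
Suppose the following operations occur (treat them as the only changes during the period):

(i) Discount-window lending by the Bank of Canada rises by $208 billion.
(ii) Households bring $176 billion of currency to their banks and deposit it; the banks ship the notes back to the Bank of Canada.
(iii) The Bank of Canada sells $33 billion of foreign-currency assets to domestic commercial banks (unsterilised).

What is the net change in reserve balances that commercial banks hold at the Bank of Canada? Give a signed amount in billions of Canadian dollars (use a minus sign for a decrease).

Discount-window loan $208 billion: the loan is credited to the bank's reserve account → +$208B.
Currency deposit $176 billion: returned notes are swapped for reserve credit → +$176B.
FX sale $33 billion: the buying banks pay out of their reserve balances → −$33B.
Net: 208 + 176 − 33 = +$351 billion.

+$351 billion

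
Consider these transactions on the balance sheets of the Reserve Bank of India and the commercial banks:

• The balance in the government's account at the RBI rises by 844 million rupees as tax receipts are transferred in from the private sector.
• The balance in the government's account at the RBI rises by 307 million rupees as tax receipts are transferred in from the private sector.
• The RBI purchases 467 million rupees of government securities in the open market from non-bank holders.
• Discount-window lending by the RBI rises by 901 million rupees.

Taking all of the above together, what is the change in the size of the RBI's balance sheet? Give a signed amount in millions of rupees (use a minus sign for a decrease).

+1368 million

Government account inflow 844 million rupees: only the composition of liabilities changes → 0.
Government account inflow 307 million rupees: only the composition of liabilities changes → 0.
Asset purchase (from non-banks) 467 million rupees: an RBI asset is acquired → +467M.
Discount-window loan 901 million rupees: an RBI asset is acquired → +901M.
Net: 0 + 0 + 467 + 901 = +1368 million.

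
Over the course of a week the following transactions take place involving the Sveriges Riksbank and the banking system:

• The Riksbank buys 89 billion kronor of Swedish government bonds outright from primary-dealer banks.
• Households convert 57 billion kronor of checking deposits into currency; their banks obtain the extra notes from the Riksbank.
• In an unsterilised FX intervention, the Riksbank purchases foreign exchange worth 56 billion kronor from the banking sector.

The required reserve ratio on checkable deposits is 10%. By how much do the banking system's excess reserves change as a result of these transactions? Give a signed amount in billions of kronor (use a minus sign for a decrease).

+93.7 billion

OMO purchase (from banks) 89 billion kronor: reserves +89B, deposits 0.
Currency withdrawal 57 billion kronor: reserves −57B, deposits −57B.
FX purchase 56 billion kronor: reserves +56B, deposits 0.
Totals: Δreserves = +88B, Δdeposits = −57B.
Δrequired reserves = 10% × −57B = −5.7B.
Δexcess reserves = Δreserves − Δrequired = +88B − (−5.7B) = +93.7 billion.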